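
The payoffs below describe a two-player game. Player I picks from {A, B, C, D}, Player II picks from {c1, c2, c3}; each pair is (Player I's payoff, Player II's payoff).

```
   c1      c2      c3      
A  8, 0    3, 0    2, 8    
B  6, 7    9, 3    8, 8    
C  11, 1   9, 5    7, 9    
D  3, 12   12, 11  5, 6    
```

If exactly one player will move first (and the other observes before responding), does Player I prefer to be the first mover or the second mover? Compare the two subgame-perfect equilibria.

If Player I leads: Player II's best replies are A→c3, B→c3, C→c3, D→c1; Player I's induced payoffs 2, 8, 7, 3; outcome (B, c3), payoffs (8, 8).
If Player II leads: Player I's best replies are c1→C, c2→D, c3→B; Player II's induced payoffs 1, 11, 8; outcome (D, c2), payoffs (12, 11).
Player I gets 8 moving first and 12 moving second, so Player I prefers to move second.

second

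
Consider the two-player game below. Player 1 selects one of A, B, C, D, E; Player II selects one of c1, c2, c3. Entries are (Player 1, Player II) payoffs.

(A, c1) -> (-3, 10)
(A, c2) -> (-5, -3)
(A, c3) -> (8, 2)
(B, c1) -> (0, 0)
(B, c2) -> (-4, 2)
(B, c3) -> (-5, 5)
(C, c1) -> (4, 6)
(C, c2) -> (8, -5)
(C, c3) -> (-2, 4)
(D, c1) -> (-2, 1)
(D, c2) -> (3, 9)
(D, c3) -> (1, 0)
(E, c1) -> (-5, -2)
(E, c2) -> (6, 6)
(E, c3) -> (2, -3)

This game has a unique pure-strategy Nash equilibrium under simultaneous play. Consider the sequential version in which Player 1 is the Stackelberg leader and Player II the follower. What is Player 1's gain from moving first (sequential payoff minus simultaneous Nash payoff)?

Player II best-responds to each possible Player 1 move:
- A: Player II compares 10, -3, 2 and picks c1; Player 1 would get -3.
- B: Player II compares 0, 2, 5 and picks c3; Player 1 would get -5.
- C: Player II compares 6, -5, 4 and picks c1; Player 1 would get 4.
- D: Player II compares 1, 9, 0 and picks c2; Player 1 would get 3.
- E: Player II compares -2, 6, -3 and picks c2; Player 1 would get 6.
Among -3, -5, 4, 3, 6, the best is 6 at E. Subgame-perfect outcome: (E, c2) with payoffs (6, 6).
Under simultaneous play:
Player 1's best replies: c1→C; c2→C; c3→A.
Player II's best replies: A→c1; B→c3; C→c1; D→c2; E→c2.
The unique mutual best reply is (C, c1), giving (4, 6).
Player 1's commitment gain: 6 − 4 = 2.

2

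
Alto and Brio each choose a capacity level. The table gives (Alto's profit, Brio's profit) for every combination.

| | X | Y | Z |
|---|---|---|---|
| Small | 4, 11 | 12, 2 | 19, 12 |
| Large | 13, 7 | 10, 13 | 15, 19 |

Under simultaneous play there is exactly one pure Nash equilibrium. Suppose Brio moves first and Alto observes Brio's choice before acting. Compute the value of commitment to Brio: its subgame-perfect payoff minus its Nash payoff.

0

Solve by backward induction (Brio leads).
- X: Alto compares 4, 13 and picks Large; Brio would get 7.
- Y: Alto compares 12, 10 and picks Small; Brio would get 2.
- Z: Alto compares 19, 15 and picks Small; Brio would get 12.
Brio's induced payoffs are 7, 2, 12, so Brio commits to Z. Subgame-perfect outcome: (Small, Z) with payoffs (19, 12).
For the simultaneous game, intersect best replies.
Alto's best replies: X→Large; Y→Small; Z→Small.
Brio's best replies: Small→Z; Large→Z.
The unique mutual best reply is (Small, Z), giving (19, 12).
Brio's commitment gain: 12 − 12 = 0.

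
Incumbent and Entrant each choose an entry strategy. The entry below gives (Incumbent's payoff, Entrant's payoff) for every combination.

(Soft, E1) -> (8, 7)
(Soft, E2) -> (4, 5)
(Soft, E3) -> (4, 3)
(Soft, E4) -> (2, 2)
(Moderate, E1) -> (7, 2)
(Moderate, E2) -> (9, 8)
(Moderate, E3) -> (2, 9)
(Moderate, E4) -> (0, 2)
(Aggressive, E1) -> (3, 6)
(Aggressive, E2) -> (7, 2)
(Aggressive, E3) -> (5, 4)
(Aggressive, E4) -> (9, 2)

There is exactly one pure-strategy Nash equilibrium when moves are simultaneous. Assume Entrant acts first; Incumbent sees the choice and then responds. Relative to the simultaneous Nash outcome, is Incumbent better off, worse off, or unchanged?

Work backward from Incumbent's decision.
- E1: BR = Soft, leader payoff 7.
- E2: BR = Moderate, leader payoff 8.
- E3: BR = Aggressive, leader payoff 4.
- E4: BR = Aggressive, leader payoff 2.
Maximizing over 7, 8, 4, 2, Entrant chooses E2. Subgame-perfect outcome: (Moderate, E2) with payoffs (9, 8).
Under simultaneous play:
Incumbent's best replies: E1→Soft; E2→Moderate; E3→Aggressive; E4→Aggressive.
Entrant's best replies: Soft→E1; Moderate→E3; Aggressive→E1.
Only (Soft, E1) has each player best-responding; Nash payoffs (8, 7).
Incumbent earns 9 sequentially versus 8 at the Nash outcome: better off.

better off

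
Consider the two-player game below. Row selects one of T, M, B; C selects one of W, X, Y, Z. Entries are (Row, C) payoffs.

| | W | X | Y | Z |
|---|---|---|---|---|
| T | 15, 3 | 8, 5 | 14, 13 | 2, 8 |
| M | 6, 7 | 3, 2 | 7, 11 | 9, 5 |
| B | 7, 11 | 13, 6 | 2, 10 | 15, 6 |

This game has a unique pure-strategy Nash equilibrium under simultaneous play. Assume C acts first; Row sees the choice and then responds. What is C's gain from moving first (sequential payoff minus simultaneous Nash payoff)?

Row best-responds to each possible C move:
- W → Row plays T (best of 15, 6, 7); C gets 3.
- X → Row plays B (best of 8, 3, 13); C gets 6.
- Y → Row plays T (best of 14, 7, 2); C gets 13.
- Z → Row plays B (best of 2, 9, 15); C gets 6.
Among 3, 6, 13, 6, the best is 13 at Y. Subgame-perfect outcome: (T, Y) with payoffs (14, 13).
Now find the simultaneous Nash equilibrium.
Row's best replies: W→T; X→B; Y→T; Z→B.
C's best replies: T→Y; M→Y; B→W.
Only (T, Y) has each player best-responding; Nash payoffs (14, 13).
C's commitment gain: 13 − 13 = 0.

0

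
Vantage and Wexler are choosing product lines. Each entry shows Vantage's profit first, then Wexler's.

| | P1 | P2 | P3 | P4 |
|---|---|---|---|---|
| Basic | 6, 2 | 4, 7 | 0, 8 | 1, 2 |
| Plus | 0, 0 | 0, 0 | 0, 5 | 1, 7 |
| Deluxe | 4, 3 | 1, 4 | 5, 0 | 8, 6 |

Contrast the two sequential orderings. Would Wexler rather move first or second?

first

If Vantage leads: Wexler's best replies are Basic→P3, Plus→P4, Deluxe→P4; Vantage's induced payoffs 0, 1, 8; outcome (Deluxe, P4), payoffs (8, 6).
If Wexler leads: Vantage's best replies are P1→Basic, P2→Basic, P3→Deluxe, P4→Deluxe; Wexler's induced payoffs 2, 7, 0, 6; outcome (Basic, P2), payoffs (4, 7).
Wexler gets 7 moving first and 6 moving second, so Wexler prefers to move first.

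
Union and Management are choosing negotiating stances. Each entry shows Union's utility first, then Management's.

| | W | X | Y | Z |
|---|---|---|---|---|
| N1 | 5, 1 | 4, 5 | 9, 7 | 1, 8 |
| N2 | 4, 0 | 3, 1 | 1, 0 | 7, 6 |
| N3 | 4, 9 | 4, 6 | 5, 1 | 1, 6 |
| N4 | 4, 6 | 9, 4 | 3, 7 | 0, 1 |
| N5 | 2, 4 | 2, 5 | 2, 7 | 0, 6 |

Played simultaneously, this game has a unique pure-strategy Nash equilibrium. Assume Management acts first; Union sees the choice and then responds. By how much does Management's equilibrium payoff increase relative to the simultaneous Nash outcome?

1

Backward induction with Management moving first.
- W → Union plays N1 (best of 5, 4, 4, 4, 2); Management gets 1.
- X → Union plays N4 (best of 4, 3, 4, 9, 2); Management gets 4.
- Y → Union plays N1 (best of 9, 1, 5, 3, 2); Management gets 7.
- Z → Union plays N2 (best of 1, 7, 1, 0, 0); Management gets 6.
Maximizing over 1, 4, 7, 6, Management chooses Y. Subgame-perfect outcome: (N1, Y) with payoffs (9, 7).
For the simultaneous game, intersect best replies.
Union's best replies: W→N1; X→N4; Y→N1; Z→N2.
Management's best replies: N1→Z; N2→Z; N3→W; N4→Y; N5→Y.
Only (N2, Z) has each player best-responding; Nash payoffs (7, 6).
Management's commitment gain: 7 − 6 = 1.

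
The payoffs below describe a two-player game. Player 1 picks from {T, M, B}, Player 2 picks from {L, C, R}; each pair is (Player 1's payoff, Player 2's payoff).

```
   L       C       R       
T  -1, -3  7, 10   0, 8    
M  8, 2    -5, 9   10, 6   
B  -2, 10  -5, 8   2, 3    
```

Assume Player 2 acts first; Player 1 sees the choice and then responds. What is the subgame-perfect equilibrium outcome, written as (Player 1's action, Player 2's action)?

Backward induction with Player 2 moving first.
- L: BR = M, leader payoff 2.
- C: BR = T, leader payoff 10.
- R: BR = M, leader payoff 6.
Among 2, 10, 6, the best is 10 at C. Subgame-perfect outcome: (T, C) with payoffs (7, 10).

(T, C)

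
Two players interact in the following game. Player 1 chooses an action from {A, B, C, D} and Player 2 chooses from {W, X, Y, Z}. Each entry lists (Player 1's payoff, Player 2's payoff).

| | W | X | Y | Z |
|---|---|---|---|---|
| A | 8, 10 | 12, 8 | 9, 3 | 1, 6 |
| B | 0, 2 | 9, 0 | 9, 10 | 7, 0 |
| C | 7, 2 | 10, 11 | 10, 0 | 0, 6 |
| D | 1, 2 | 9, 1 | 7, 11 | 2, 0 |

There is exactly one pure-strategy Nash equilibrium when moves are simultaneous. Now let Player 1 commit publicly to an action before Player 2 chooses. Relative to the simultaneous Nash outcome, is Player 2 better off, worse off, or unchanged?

better off

Solve by backward induction (Player 1 leads).
- A: BR = W, leader payoff 8.
- B: BR = Y, leader payoff 9.
- C: BR = X, leader payoff 10.
- D: BR = Y, leader payoff 7.
Maximizing over 8, 9, 10, 7, Player 1 chooses C. Subgame-perfect outcome: (C, X) with payoffs (10, 11).
For the simultaneous game, intersect best replies.
Player 1's best replies: W→A; X→A; Y→C; Z→B.
Player 2's best replies: A→W; B→Y; C→X; D→Y.
The unique mutual best reply is (A, W), giving (8, 10).
Player 2 earns 11 sequentially versus 10 at the Nash outcome: better off.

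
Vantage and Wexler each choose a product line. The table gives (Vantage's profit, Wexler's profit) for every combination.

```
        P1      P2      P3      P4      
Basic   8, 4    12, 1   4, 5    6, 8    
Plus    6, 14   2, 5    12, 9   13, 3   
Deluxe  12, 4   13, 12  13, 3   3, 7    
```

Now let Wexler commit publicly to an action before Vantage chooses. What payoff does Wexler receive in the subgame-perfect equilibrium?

12

Solve by backward induction (Wexler leads).
- P1 → Vantage plays Deluxe (best of 8, 6, 12); Wexler gets 4.
- P2 → Vantage plays Deluxe (best of 12, 2, 13); Wexler gets 12.
- P3 → Vantage plays Deluxe (best of 4, 12, 13); Wexler gets 3.
- P4 → Vantage plays Plus (best of 6, 13, 3); Wexler gets 3.
Maximizing over 4, 12, 3, 3, Wexler chooses P2. Subgame-perfect outcome: (Deluxe, P2) with payoffs (13, 12).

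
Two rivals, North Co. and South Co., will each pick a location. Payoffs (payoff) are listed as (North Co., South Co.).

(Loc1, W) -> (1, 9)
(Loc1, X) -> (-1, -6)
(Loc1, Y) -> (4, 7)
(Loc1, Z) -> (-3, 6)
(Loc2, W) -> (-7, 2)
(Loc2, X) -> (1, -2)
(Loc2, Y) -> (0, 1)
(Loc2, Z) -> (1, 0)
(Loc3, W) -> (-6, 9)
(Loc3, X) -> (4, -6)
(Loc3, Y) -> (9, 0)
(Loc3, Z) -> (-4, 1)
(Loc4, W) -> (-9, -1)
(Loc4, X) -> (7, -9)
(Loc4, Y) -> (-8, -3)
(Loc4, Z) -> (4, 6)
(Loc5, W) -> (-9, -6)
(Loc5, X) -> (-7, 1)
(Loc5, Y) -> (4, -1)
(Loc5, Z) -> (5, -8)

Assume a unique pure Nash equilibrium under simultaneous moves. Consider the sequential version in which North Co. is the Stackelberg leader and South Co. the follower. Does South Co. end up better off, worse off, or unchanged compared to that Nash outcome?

worse off

Backward induction with North Co. moving first.
- Loc1: South Co. compares 9, -6, 7, 6 and picks W; North Co. would get 1.
- Loc2: South Co. compares 2, -2, 1, 0 and picks W; North Co. would get -7.
- Loc3: South Co. compares 9, -6, 0, 1 and picks W; North Co. would get -6.
- Loc4: South Co. compares -1, -9, -3, 6 and picks Z; North Co. would get 4.
- Loc5: South Co. compares -6, 1, -1, -8 and picks X; North Co. would get -7.
Among 1, -7, -6, 4, -7, the best is 4 at Loc4. Subgame-perfect outcome: (Loc4, Z) with payoffs (4, 6).
Now find the simultaneous Nash equilibrium.
North Co.'s best replies: W→Loc1; X→Loc4; Y→Loc3; Z→Loc5.
South Co.'s best replies: Loc1→W; Loc2→W; Loc3→W; Loc4→Z; Loc5→X.
The unique mutual best reply is (Loc1, W), giving (1, 9).
South Co. earns 6 sequentially versus 9 at the Nash outcome: worse off.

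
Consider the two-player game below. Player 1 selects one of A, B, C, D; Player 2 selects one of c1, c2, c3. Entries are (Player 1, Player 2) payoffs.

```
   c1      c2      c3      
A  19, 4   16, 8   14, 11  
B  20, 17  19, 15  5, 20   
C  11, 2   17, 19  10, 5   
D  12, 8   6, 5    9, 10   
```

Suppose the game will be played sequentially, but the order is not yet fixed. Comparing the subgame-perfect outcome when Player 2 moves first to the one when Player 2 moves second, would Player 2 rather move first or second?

second

If Player 1 leads: Player 2's best replies are A→c3, B→c3, C→c2, D→c3; Player 1's induced payoffs 14, 5, 17, 9; outcome (C, c2), payoffs (17, 19).
If Player 2 leads: Player 1's best replies are c1→B, c2→B, c3→A; Player 2's induced payoffs 17, 15, 11; outcome (B, c1), payoffs (20, 17).
Player 2 gets 17 moving first and 19 moving second, so Player 2 prefers to move second.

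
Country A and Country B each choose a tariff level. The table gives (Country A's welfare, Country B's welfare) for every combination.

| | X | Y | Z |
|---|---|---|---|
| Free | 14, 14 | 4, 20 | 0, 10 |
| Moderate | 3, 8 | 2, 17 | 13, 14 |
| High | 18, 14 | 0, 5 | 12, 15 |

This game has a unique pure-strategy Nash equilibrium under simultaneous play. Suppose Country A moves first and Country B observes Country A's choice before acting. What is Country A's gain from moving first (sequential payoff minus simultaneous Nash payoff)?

Backward induction with Country A moving first.
- Free → Country B plays Y (best of 14, 20, 10); Country A gets 4.
- Moderate → Country B plays Y (best of 8, 17, 14); Country A gets 2.
- High → Country B plays Z (best of 14, 5, 15); Country A gets 12.
Among 4, 2, 12, the best is 12 at High. Subgame-perfect outcome: (High, Z) with payoffs (12, 15).
For the simultaneous game, intersect best replies.
Country A's best replies: X→High; Y→Free; Z→Moderate.
Country B's best replies: Free→Y; Moderate→Y; High→Z.
The unique mutual best reply is (Free, Y), giving (4, 20).
Country A's commitment gain: 12 − 4 = 8.

8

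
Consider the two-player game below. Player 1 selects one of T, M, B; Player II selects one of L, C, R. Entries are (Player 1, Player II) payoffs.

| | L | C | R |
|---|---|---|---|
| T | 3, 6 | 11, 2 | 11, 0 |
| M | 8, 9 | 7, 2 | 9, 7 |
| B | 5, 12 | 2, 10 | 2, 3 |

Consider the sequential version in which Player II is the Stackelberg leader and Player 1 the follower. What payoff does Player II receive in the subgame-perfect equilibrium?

9

Solve by backward induction (Player II leads).
- L: Player 1 compares 3, 8, 5 and picks M; Player II would get 9.
- C: Player 1 compares 11, 7, 2 and picks T; Player II would get 2.
- R: Player 1 compares 11, 9, 2 and picks T; Player II would get 0.
Maximizing over 9, 2, 0, Player II chooses L. Subgame-perfect outcome: (M, L) with payoffs (8, 9).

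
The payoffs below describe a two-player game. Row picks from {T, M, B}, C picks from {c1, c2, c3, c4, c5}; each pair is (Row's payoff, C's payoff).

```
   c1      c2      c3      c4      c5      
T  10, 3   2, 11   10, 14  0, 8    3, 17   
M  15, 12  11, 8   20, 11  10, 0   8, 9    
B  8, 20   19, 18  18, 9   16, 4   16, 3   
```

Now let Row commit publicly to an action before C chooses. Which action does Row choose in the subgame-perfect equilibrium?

Backward induction with Row moving first.
- T → C plays c5 (best of 3, 11, 14, 8, 17); Row gets 3.
- M → C plays c1 (best of 12, 8, 11, 0, 9); Row gets 15.
- B → C plays c1 (best of 20, 18, 9, 4, 3); Row gets 8.
Among 3, 15, 8, the best is 15 at M. Subgame-perfect outcome: (M, c1) with payoffs (15, 12).

M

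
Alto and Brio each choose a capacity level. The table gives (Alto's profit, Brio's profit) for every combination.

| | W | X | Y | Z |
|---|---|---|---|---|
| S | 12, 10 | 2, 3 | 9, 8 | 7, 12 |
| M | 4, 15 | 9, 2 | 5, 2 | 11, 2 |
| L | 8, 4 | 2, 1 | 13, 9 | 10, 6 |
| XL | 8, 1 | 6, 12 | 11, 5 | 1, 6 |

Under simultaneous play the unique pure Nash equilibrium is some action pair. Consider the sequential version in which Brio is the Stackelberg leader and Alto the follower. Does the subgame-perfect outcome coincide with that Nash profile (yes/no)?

Backward induction with Brio moving first.
- W → Alto plays S (best of 12, 4, 8, 8); Brio gets 10.
- X → Alto plays M (best of 2, 9, 2, 6); Brio gets 2.
- Y → Alto plays L (best of 9, 5, 13, 11); Brio gets 9.
- Z → Alto plays M (best of 7, 11, 10, 1); Brio gets 2.
Brio's induced payoffs are 10, 2, 9, 2, so Brio commits to W. Subgame-perfect outcome: (S, W) with payoffs (12, 10).
Now find the simultaneous Nash equilibrium.
Alto's best replies: W→S; X→M; Y→L; Z→M.
Brio's best replies: S→Z; M→W; L→Y; XL→X.
Only (L, Y) has each player best-responding; Nash payoffs (13, 9).
Sequential outcome (S, W) differs from the Nash profile (L, Y).

no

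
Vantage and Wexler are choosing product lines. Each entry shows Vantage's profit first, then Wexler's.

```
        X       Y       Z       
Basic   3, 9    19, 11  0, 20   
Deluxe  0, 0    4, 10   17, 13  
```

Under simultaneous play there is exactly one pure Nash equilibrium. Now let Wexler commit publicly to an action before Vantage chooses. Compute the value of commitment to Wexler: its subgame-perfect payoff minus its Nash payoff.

0

Work backward from Vantage's decision.
- X → Vantage plays Basic (best of 3, 0); Wexler gets 9.
- Y → Vantage plays Basic (best of 19, 4); Wexler gets 11.
- Z → Vantage plays Deluxe (best of 0, 17); Wexler gets 13.
Maximizing over 9, 11, 13, Wexler chooses Z. Subgame-perfect outcome: (Deluxe, Z) with payoffs (17, 13).
Now find the simultaneous Nash equilibrium.
Vantage's best replies: X→Basic; Y→Basic; Z→Deluxe.
Wexler's best replies: Basic→Z; Deluxe→Z.
The unique mutual best reply is (Deluxe, Z), giving (17, 13).
Wexler's commitment gain: 13 − 13 = 0.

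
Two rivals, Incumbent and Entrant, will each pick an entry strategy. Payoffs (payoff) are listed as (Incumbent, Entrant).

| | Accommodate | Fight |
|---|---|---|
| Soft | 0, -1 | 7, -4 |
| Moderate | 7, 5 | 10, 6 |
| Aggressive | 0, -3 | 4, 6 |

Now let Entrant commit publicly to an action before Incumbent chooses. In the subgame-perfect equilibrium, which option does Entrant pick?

Fight

Backward induction with Entrant moving first.
- Accommodate → Incumbent plays Moderate (best of 0, 7, 0); Entrant gets 5.
- Fight → Incumbent plays Moderate (best of 7, 10, 4); Entrant gets 6.
Maximizing over 5, 6, Entrant chooses Fight. Subgame-perfect outcome: (Moderate, Fight) with payoffs (10, 6).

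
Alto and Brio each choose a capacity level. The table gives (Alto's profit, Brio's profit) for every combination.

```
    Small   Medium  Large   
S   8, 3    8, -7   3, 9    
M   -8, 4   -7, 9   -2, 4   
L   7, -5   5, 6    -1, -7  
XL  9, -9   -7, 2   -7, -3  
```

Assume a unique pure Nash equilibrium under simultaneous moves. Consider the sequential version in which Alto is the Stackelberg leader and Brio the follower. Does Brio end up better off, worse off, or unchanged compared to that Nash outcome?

worse off

Backward induction with Alto moving first.
- S → Brio plays Large (best of 3, -7, 9); Alto gets 3.
- M → Brio plays Medium (best of 4, 9, 4); Alto gets -7.
- L → Brio plays Medium (best of -5, 6, -7); Alto gets 5.
- XL → Brio plays Medium (best of -9, 2, -3); Alto gets -7.
Among 3, -7, 5, -7, the best is 5 at L. Subgame-perfect outcome: (L, Medium) with payoffs (5, 6).
Now find the simultaneous Nash equilibrium.
Alto's best replies: Small→XL; Medium→S; Large→S.
Brio's best replies: S→Large; M→Medium; L→Medium; XL→Medium.
The unique mutual best reply is (S, Large), giving (3, 9).
Brio earns 6 sequentially versus 9 at the Nash outcome: worse off.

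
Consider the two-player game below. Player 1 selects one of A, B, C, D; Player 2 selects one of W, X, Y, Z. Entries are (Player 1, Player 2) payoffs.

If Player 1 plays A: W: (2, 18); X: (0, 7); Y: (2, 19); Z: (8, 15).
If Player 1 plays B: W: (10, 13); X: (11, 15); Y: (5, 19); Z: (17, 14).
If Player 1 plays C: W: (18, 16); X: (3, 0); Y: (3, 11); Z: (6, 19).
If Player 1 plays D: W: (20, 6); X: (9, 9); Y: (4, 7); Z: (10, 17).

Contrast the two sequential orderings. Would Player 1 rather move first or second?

first

If Player 1 leads: Player 2's best replies are A→Y, B→Y, C→Z, D→Z; Player 1's induced payoffs 2, 5, 6, 10; outcome (D, Z), payoffs (10, 17).
If Player 2 leads: Player 1's best replies are W→D, X→B, Y→B, Z→B; Player 2's induced payoffs 6, 15, 19, 14; outcome (B, Y), payoffs (5, 19).
Player 1 gets 10 moving first and 5 moving second, so Player 1 prefers to move first.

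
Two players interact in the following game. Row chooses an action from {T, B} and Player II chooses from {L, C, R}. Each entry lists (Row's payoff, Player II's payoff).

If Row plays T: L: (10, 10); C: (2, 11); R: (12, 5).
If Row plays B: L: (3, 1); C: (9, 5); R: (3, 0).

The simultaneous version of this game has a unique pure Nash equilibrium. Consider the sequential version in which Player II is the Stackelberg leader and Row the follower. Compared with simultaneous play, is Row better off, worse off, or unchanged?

Backward induction with Player II moving first.
- L: Row compares 10, 3 and picks T; Player II would get 10.
- C: Row compares 2, 9 and picks B; Player II would get 5.
- R: Row compares 12, 3 and picks T; Player II would get 5.
Maximizing over 10, 5, 5, Player II chooses L. Subgame-perfect outcome: (T, L) with payoffs (10, 10).
For the simultaneous game, intersect best replies.
Row's best replies: L→T; C→B; R→T.
Player II's best replies: T→C; B→C.
Only (B, C) has each player best-responding; Nash payoffs (9, 5).
Row earns 10 sequentially versus 9 at the Nash outcome: better off.

better off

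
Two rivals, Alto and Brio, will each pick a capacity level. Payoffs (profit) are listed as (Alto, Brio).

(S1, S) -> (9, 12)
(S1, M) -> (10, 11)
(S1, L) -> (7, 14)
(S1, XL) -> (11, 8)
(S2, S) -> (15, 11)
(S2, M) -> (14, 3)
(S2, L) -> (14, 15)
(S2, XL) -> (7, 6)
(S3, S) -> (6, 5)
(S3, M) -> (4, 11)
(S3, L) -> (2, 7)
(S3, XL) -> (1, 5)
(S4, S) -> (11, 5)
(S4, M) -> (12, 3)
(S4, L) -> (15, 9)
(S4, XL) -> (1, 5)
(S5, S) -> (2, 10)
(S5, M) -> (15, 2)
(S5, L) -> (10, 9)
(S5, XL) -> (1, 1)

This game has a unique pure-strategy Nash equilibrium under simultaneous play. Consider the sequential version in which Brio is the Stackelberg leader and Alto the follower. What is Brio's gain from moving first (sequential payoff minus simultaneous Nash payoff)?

Solve by backward induction (Brio leads).
- S: BR = S2, leader payoff 11.
- M: BR = S5, leader payoff 2.
- L: BR = S4, leader payoff 9.
- XL: BR = S1, leader payoff 8.
Among 11, 2, 9, 8, the best is 11 at S. Subgame-perfect outcome: (S2, S) with payoffs (15, 11).
Now find the simultaneous Nash equilibrium.
Alto's best replies: S→S2; M→S5; L→S4; XL→S1.
Brio's best replies: S1→L; S2→L; S3→M; S4→L; S5→S.
The unique mutual best reply is (S4, L), giving (15, 9).
Brio's commitment gain: 11 − 9 = 2.

2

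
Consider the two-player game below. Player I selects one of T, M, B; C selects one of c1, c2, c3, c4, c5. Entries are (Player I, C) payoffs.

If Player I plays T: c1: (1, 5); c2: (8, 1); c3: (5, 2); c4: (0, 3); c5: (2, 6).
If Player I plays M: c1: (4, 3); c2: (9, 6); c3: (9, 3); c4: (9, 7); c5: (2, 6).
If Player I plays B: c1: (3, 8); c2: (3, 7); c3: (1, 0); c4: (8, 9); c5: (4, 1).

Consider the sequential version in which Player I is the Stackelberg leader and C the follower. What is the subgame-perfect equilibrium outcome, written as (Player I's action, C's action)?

Solve by backward induction (Player I leads).
- T → C plays c5 (best of 5, 1, 2, 3, 6); Player I gets 2.
- M → C plays c4 (best of 3, 6, 3, 7, 6); Player I gets 9.
- B → C plays c4 (best of 8, 7, 0, 9, 1); Player I gets 8.
Maximizing over 2, 9, 8, Player I chooses M. Subgame-perfect outcome: (M, c4) with payoffs (9, 7).

(M, c4)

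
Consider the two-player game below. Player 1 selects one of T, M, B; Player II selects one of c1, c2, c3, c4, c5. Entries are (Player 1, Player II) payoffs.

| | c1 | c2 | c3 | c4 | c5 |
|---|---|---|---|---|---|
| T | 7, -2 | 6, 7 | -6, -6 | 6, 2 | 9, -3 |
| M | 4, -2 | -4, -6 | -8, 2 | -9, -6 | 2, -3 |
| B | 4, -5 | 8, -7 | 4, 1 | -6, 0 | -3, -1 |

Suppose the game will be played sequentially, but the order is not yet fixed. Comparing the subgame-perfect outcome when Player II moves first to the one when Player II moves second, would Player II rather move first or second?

If Player 1 leads: Player II's best replies are T→c2, M→c3, B→c3; Player 1's induced payoffs 6, -8, 4; outcome (T, c2), payoffs (6, 7).
If Player II leads: Player 1's best replies are c1→T, c2→B, c3→B, c4→T, c5→T; Player II's induced payoffs -2, -7, 1, 2, -3; outcome (T, c4), payoffs (6, 2).
Player II gets 2 moving first and 7 moving second, so Player II prefers to move second.

second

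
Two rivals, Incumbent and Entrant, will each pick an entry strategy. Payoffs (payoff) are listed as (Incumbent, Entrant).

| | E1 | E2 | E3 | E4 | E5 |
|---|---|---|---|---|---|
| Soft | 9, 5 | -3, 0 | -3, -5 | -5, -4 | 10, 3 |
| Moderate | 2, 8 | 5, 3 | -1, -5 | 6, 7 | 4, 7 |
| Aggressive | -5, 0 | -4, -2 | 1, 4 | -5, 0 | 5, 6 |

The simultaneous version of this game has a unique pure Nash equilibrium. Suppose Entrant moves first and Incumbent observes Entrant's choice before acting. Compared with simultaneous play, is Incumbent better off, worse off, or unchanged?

Solve by backward induction (Entrant leads).
- E1: Incumbent compares 9, 2, -5 and picks Soft; Entrant would get 5.
- E2: Incumbent compares -3, 5, -4 and picks Moderate; Entrant would get 3.
- E3: Incumbent compares -3, -1, 1 and picks Aggressive; Entrant would get 4.
- E4: Incumbent compares -5, 6, -5 and picks Moderate; Entrant would get 7.
- E5: Incumbent compares 10, 4, 5 and picks Soft; Entrant would get 3.
Among 5, 3, 4, 7, 3, the best is 7 at E4. Subgame-perfect outcome: (Moderate, E4) with payoffs (6, 7).
Under simultaneous play:
Incumbent's best replies: E1→Soft; E2→Moderate; E3→Aggressive; E4→Moderate; E5→Soft.
Entrant's best replies: Soft→E1; Moderate→E1; Aggressive→E5.
The unique mutual best reply is (Soft, E1), giving (9, 5).
Incumbent earns 6 sequentially versus 9 at the Nash outcome: worse off.

worse off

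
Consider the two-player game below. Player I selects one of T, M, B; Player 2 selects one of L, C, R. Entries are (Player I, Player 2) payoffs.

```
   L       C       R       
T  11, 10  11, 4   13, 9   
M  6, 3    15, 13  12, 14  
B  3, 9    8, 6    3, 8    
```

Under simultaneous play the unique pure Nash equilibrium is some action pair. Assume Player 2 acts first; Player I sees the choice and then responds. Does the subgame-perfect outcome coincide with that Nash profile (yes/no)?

no

Solve by backward induction (Player 2 leads).
- L: Player I compares 11, 6, 3 and picks T; Player 2 would get 10.
- C: Player I compares 11, 15, 8 and picks M; Player 2 would get 13.
- R: Player I compares 13, 12, 3 and picks T; Player 2 would get 9.
Maximizing over 10, 13, 9, Player 2 chooses C. Subgame-perfect outcome: (M, C) with payoffs (15, 13).
Now find the simultaneous Nash equilibrium.
Player I's best replies: L→T; C→M; R→T.
Player 2's best replies: T→L; M→R; B→L.
Only (T, L) has each player best-responding; Nash payoffs (11, 10).
Sequential outcome (M, C) differs from the Nash profile (T, L).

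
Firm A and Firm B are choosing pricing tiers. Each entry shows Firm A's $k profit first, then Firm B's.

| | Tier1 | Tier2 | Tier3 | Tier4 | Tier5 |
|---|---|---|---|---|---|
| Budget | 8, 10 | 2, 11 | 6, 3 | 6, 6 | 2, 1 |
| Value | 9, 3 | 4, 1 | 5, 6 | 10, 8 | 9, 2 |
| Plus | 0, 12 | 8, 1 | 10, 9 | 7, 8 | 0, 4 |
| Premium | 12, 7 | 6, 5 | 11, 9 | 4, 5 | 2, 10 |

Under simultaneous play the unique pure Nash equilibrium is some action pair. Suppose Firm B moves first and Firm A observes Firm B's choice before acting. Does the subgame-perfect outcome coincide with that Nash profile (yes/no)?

no

Work backward from Firm A's decision.
- Tier1 → Firm A plays Premium (best of 8, 9, 0, 12); Firm B gets 7.
- Tier2 → Firm A plays Plus (best of 2, 4, 8, 6); Firm B gets 1.
- Tier3 → Firm A plays Premium (best of 6, 5, 10, 11); Firm B gets 9.
- Tier4 → Firm A plays Value (best of 6, 10, 7, 4); Firm B gets 8.
- Tier5 → Firm A plays Value (best of 2, 9, 0, 2); Firm B gets 2.
Firm B's induced payoffs are 7, 1, 9, 8, 2, so Firm B commits to Tier3. Subgame-perfect outcome: (Premium, Tier3) with payoffs (11, 9).
Under simultaneous play:
Firm A's best replies: Tier1→Premium; Tier2→Plus; Tier3→Premium; Tier4→Value; Tier5→Value.
Firm B's best replies: Budget→Tier2; Value→Tier4; Plus→Tier1; Premium→Tier5.
The unique mutual best reply is (Value, Tier4), giving (10, 8).
Sequential outcome (Premium, Tier3) differs from the Nash profile (Value, Tier4).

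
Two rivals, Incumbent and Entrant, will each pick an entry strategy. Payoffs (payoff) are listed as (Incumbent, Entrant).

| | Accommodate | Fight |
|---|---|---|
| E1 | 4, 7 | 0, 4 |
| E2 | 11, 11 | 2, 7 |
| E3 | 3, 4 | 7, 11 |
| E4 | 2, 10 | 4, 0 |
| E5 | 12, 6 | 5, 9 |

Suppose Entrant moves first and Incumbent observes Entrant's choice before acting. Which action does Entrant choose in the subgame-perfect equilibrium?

Solve by backward induction (Entrant leads).
- Accommodate: BR = E5, leader payoff 6.
- Fight: BR = E3, leader payoff 11.
Among 6, 11, the best is 11 at Fight. Subgame-perfect outcome: (E3, Fight) with payoffs (7, 11).

Fight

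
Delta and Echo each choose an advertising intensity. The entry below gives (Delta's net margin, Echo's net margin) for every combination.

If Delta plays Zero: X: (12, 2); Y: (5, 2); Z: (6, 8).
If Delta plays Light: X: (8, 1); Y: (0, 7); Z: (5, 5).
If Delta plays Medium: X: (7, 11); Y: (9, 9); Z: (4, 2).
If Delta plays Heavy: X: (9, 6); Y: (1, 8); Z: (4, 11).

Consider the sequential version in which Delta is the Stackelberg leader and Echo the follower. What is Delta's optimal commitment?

Medium

Echo best-responds to each possible Delta move:
- Zero: BR = Z, leader payoff 6.
- Light: BR = Y, leader payoff 0.
- Medium: BR = X, leader payoff 7.
- Heavy: BR = Z, leader payoff 4.
Maximizing over 6, 0, 7, 4, Delta chooses Medium. Subgame-perfect outcome: (Medium, X) with payoffs (7, 11).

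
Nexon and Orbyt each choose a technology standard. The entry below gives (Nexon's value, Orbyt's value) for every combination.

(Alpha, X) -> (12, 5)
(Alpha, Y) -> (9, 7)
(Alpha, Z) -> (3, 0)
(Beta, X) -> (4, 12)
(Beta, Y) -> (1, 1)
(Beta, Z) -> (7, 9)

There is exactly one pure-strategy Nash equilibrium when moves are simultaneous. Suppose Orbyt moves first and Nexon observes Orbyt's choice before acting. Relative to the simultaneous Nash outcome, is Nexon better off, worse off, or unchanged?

worse off

Backward induction with Orbyt moving first.
- X: Nexon compares 12, 4 and picks Alpha; Orbyt would get 5.
- Y: Nexon compares 9, 1 and picks Alpha; Orbyt would get 7.
- Z: Nexon compares 3, 7 and picks Beta; Orbyt would get 9.
Among 5, 7, 9, the best is 9 at Z. Subgame-perfect outcome: (Beta, Z) with payoffs (7, 9).
Under simultaneous play:
Nexon's best replies: X→Alpha; Y→Alpha; Z→Beta.
Orbyt's best replies: Alpha→Y; Beta→X.
The unique mutual best reply is (Alpha, Y), giving (9, 7).
Nexon earns 7 sequentially versus 9 at the Nash outcome: worse off.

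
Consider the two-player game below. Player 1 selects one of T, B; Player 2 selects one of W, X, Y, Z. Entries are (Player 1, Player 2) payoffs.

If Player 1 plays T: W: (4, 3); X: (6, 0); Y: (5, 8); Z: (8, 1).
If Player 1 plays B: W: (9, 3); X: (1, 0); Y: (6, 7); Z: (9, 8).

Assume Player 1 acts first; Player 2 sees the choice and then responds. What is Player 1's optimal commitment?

Player 2 best-responds to each possible Player 1 move:
- T: Player 2 compares 3, 0, 8, 1 and picks Y; Player 1 would get 5.
- B: Player 2 compares 3, 0, 7, 8 and picks Z; Player 1 would get 9.
Maximizing over 5, 9, Player 1 chooses B. Subgame-perfect outcome: (B, Z) with payoffs (9, 8).

B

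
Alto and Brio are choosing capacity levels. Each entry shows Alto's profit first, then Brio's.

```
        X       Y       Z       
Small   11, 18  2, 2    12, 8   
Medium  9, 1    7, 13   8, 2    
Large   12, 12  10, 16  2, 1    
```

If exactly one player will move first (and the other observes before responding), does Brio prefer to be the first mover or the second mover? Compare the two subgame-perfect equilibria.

If Alto leads: Brio's best replies are Small→X, Medium→Y, Large→Y; Alto's induced payoffs 11, 7, 10; outcome (Small, X), payoffs (11, 18).
If Brio leads: Alto's best replies are X→Large, Y→Large, Z→Small; Brio's induced payoffs 12, 16, 8; outcome (Large, Y), payoffs (10, 16).
Brio gets 16 moving first and 18 moving second, so Brio prefers to move second.

second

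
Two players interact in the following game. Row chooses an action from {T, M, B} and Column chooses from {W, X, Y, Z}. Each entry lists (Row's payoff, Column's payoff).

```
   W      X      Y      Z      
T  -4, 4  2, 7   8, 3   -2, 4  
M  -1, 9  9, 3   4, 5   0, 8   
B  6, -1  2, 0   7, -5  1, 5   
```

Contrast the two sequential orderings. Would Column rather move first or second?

second

If Row leads: Column's best replies are T→X, M→W, B→Z; Row's induced payoffs 2, -1, 1; outcome (T, X), payoffs (2, 7).
If Column leads: Row's best replies are W→B, X→M, Y→T, Z→B; Column's induced payoffs -1, 3, 3, 5; outcome (B, Z), payoffs (1, 5).
Column gets 5 moving first and 7 moving second, so Column prefers to move second.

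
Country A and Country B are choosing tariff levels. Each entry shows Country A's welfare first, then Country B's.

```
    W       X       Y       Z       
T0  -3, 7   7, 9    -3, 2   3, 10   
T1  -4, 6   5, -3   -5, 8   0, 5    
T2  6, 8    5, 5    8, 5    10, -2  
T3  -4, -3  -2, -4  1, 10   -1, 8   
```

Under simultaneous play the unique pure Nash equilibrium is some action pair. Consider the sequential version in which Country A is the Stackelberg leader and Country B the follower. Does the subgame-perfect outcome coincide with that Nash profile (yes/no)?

Work backward from Country B's decision.
- T0: BR = Z, leader payoff 3.
- T1: BR = Y, leader payoff -5.
- T2: BR = W, leader payoff 6.
- T3: BR = Y, leader payoff 1.
Maximizing over 3, -5, 6, 1, Country A chooses T2. Subgame-perfect outcome: (T2, W) with payoffs (6, 8).
Under simultaneous play:
Country A's best replies: W→T2; X→T0; Y→T2; Z→T2.
Country B's best replies: T0→Z; T1→Y; T2→W; T3→Y.
The unique mutual best reply is (T2, W), giving (6, 8).
Sequential outcome (T2, W) coincides with the Nash profile (T2, W).

yes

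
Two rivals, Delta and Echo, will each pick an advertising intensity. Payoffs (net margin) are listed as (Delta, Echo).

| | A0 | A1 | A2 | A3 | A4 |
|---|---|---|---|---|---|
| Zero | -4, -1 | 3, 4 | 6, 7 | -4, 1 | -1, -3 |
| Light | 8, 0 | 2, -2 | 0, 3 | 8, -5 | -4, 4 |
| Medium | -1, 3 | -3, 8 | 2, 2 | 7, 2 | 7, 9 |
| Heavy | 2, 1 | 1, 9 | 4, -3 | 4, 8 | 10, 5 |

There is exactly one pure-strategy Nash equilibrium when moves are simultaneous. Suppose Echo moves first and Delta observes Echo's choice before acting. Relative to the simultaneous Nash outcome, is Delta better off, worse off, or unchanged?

unchanged

Delta best-responds to each possible Echo move:
- A0 → Delta plays Light (best of -4, 8, -1, 2); Echo gets 0.
- A1 → Delta plays Zero (best of 3, 2, -3, 1); Echo gets 4.
- A2 → Delta plays Zero (best of 6, 0, 2, 4); Echo gets 7.
- A3 → Delta plays Light (best of -4, 8, 7, 4); Echo gets -5.
- A4 → Delta plays Heavy (best of -1, -4, 7, 10); Echo gets 5.
Echo's induced payoffs are 0, 4, 7, -5, 5, so Echo commits to A2. Subgame-perfect outcome: (Zero, A2) with payoffs (6, 7).
Now find the simultaneous Nash equilibrium.
Delta's best replies: A0→Light; A1→Zero; A2→Zero; A3→Light; A4→Heavy.
Echo's best replies: Zero→A2; Light→A4; Medium→A4; Heavy→A1.
Only (Zero, A2) has each player best-responding; Nash payoffs (6, 7).
Delta earns 6 sequentially versus 6 at the Nash outcome: unchanged.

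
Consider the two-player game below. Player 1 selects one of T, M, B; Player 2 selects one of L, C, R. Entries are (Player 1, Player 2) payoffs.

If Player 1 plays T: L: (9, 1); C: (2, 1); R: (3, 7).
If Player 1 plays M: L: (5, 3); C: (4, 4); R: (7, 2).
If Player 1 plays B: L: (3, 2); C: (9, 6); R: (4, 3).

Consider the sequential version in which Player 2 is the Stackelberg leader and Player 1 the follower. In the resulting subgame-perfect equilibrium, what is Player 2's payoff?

6

Player 1 best-responds to each possible Player 2 move:
- L: BR = T, leader payoff 1.
- C: BR = B, leader payoff 6.
- R: BR = M, leader payoff 2.
Among 1, 6, 2, the best is 6 at C. Subgame-perfect outcome: (B, C) with payoffs (9, 6).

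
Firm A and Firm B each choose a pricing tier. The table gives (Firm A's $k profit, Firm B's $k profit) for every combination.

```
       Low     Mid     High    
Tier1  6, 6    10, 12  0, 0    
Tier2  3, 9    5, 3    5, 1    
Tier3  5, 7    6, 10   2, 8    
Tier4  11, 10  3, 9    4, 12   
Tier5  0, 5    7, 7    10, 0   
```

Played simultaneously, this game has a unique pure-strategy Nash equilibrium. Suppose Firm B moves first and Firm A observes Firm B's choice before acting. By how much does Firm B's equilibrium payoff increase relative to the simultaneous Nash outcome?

Backward induction with Firm B moving first.
- Low: BR = Tier4, leader payoff 10.
- Mid: BR = Tier1, leader payoff 12.
- High: BR = Tier5, leader payoff 0.
Among 10, 12, 0, the best is 12 at Mid. Subgame-perfect outcome: (Tier1, Mid) with payoffs (10, 12).
For the simultaneous game, intersect best replies.
Firm A's best replies: Low→Tier4; Mid→Tier1; High→Tier5.
Firm B's best replies: Tier1→Mid; Tier2→Low; Tier3→Mid; Tier4→High; Tier5→Mid.
The unique mutual best reply is (Tier1, Mid), giving (10, 12).
Firm B's commitment gain: 12 − 12 = 0.

0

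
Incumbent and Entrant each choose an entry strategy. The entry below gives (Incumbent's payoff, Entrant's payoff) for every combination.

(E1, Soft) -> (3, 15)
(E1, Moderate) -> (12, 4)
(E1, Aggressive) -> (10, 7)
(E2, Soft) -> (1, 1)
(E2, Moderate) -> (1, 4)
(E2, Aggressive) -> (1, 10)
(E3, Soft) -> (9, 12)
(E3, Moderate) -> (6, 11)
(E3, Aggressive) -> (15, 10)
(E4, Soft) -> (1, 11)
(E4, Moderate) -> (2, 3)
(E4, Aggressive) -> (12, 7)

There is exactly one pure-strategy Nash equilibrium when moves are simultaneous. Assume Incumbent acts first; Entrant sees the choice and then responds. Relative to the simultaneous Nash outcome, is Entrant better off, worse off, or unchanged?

unchanged

Backward induction with Incumbent moving first.
- E1 → Entrant plays Soft (best of 15, 4, 7); Incumbent gets 3.
- E2 → Entrant plays Aggressive (best of 1, 4, 10); Incumbent gets 1.
- E3 → Entrant plays Soft (best of 12, 11, 10); Incumbent gets 9.
- E4 → Entrant plays Soft (best of 11, 3, 7); Incumbent gets 1.
Incumbent's induced payoffs are 3, 1, 9, 1, so Incumbent commits to E3. Subgame-perfect outcome: (E3, Soft) with payoffs (9, 12).
Under simultaneous play:
Incumbent's best replies: Soft→E3; Moderate→E1; Aggressive→E3.
Entrant's best replies: E1→Soft; E2→Aggressive; E3→Soft; E4→Soft.
The unique mutual best reply is (E3, Soft), giving (9, 12).
Entrant earns 12 sequentially versus 12 at the Nash outcome: unchanged.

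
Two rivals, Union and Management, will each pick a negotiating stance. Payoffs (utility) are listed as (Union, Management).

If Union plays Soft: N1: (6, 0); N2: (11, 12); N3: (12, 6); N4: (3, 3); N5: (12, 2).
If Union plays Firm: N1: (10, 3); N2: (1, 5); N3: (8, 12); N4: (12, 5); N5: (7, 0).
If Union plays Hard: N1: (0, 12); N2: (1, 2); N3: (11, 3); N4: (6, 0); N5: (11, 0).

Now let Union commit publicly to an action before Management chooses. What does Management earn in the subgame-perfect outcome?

Management best-responds to each possible Union move:
- Soft: BR = N2, leader payoff 11.
- Firm: BR = N3, leader payoff 8.
- Hard: BR = N1, leader payoff 0.
Maximizing over 11, 8, 0, Union chooses Soft. Subgame-perfect outcome: (Soft, N2) with payoffs (11, 12).

12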